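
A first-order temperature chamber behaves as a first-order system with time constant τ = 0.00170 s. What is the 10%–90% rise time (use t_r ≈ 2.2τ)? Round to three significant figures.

t_r ≈ 0.00374 s

t_r ≈ 2.2τ = 0.00374 s.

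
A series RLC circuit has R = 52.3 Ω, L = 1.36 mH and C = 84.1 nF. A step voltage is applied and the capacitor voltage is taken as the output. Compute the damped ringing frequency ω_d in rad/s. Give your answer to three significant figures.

ω_d ≈ 91500 rad/s

For a series RLC circuit (capacitor voltage as output), ω_n = 1/√(LC) = 1/√(1.36 mH · 84.1 nF) = 93500 rad/s.
ζ = (R/2)·√(C/L) = (52.3/2)·√(84.1 nF/1.36 mH) = 0.206.
ω_d = ω_n√(1−ζ²) = 91500 rad/s.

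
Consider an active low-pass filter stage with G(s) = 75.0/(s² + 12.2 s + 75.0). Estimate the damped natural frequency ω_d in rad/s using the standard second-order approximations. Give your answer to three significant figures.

ω_d ≈ 6.15 rad/s

Comparing the denominator to s² + 2ζω_n s + ω_n²: ω_n = √75.0 = 8.66 rad/s, and 2ζω_n = 12.2 so ζ = 12.2/(2·8.66) = 0.704.
ω_d = 8.66·√(1 − 0.704²) = 6.15 rad/s.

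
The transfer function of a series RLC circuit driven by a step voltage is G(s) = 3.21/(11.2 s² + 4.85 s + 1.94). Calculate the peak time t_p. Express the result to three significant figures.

Dividing through by 11.2: denominator becomes s² + 0.4330 s + 0.1732.
So ω_n = √0.1732 = 0.416 rad/s and ζ = 0.4330/(2·0.416) = 0.520.
The damped frequency ω_d = ω_n√(1−ζ²) = 0.355 rad/s. t_p = π/ω_d = 8.84 s.

t_p ≈ 8.84 s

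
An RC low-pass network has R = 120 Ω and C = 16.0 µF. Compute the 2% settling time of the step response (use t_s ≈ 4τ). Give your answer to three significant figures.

t_s ≈ 0.00768 s

τ = RC = 120 × 16.0 µF = 0.00192 s.
t_s ≈ 4τ = 0.00768 s.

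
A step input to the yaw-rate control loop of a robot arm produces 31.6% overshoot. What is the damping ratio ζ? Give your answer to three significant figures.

ζ ≈ 0.344

Inverting the overshoot relation: ζ = |ln 0.316|/√(π² + ln²0.316) = 0.344.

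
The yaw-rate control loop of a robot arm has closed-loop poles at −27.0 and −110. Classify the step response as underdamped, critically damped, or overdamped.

Since the poles are distinct, negative and real, the response is overdamped.

overdamped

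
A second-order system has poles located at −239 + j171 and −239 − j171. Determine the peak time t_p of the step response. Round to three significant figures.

t_p = π/ω_d with ω_d = 171 (the imaginary part), so t_p = 0.0184 s.

t_p ≈ 0.0184 s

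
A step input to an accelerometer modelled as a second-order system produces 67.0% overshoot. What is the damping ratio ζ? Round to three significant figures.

ζ = −ln(OS)/√(π² + (ln OS)²). With OS = 0.670, ln OS = −0.4005 and ζ = 0.4005/3.167 = 0.126.

ζ ≈ 0.126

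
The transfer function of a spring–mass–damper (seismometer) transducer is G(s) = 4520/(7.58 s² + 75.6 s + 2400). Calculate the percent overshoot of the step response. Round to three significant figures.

%OS ≈ 40.0%

Dividing through by 7.58: denominator becomes s² + 9.974 s + 316.6.
So ω_n = √316.6 = 17.8 rad/s and ζ = 9.974/(2·17.8) = 0.280.
%OS = 100·exp(−πζ/√(1−ζ²)) = 40.0%.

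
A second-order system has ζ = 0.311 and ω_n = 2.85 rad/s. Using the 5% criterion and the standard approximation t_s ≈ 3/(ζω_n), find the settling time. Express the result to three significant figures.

t_s ≈ 3/(ζω_n) = 3/(0.311 × 2.85) = 3.38 s.

t_s ≈ 3.38 s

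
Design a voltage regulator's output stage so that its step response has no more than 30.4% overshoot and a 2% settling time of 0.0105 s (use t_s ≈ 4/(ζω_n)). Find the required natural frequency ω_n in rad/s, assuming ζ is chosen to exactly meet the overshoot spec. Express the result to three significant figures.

ζ = −ln(OS)/√(π² + (ln OS)²). With OS = 0.304, ln OS = −1.191 and ζ = 1.191/3.360 = 0.354.
Then ω_n = 4/(ζ t_s) = 4/(0.354 × 0.0105) = 1070 rad/s.

ω_n ≈ 1070 rad/s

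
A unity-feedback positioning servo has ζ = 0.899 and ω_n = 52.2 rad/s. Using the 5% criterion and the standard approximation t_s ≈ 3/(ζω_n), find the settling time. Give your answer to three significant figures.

t_s ≈ 0.0639 s

t_s ≈ 3/(ζω_n) = 3/(0.899 × 52.2) = 0.0639 s.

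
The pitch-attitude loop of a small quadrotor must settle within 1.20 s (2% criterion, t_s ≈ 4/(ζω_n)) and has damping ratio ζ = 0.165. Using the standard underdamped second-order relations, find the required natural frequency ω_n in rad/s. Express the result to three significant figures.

Rearranging t_s ≈ 4/(ζω_n) gives ω_n = 4/(ζ·t_s) = 4/(0.165 × 1.20) = 20.2 rad/s.

ω_n ≈ 20.2 rad/s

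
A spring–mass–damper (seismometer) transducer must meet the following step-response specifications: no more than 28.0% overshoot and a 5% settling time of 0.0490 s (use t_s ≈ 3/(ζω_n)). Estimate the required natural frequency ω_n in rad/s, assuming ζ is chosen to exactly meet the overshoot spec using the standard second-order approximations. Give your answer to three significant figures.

ω_n ≈ 163 rad/s

From %OS = 100·exp(−πζ/√(1−ζ²)), invert to get ζ = −ln(OS)/√(π² + ln²(OS)) with OS = 0.280.
−ln 0.280 = 1.273, so ζ = 1.273/√(π² + 1.620) = 0.376.
From t_s ≈ 3/(ζω_n): ω_n = 3/(ζ·t_s) = 3/(0.376·0.0490) = 163 rad/s.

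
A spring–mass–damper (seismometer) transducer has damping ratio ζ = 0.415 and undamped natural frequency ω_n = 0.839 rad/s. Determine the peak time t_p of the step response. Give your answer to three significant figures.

t_p ≈ 4.12 s

The damped frequency is ω_d = ω_n√(1−ζ²) = 0.839·√(1−0.172) = 0.763 rad/s.
Peak time t_p = π/ω_d = π/0.763 = 4.12 s.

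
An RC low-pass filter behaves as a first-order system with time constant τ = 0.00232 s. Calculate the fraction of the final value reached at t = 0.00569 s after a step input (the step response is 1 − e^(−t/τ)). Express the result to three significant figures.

y/y_∞ ≈ 0.914

y(t)/y_∞ = 1 − e^(−t/τ) = 1 − e^(−0.00569/0.00232) = 1 − e^(−2.45) = 0.914.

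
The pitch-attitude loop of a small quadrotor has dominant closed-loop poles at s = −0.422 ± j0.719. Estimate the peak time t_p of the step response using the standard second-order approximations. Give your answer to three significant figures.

t_p = π/ω_d with ω_d = 0.719 (the imaginary part), so t_p = 4.37 s.

t_p ≈ 4.37 s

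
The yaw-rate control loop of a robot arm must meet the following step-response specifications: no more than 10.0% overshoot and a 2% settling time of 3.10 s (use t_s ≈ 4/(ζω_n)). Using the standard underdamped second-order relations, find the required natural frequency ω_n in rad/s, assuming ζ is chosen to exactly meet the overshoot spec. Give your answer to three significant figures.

ω_n ≈ 2.18 rad/s

From %OS = 100·exp(−πζ/√(1−ζ²)), invert to get ζ = −ln(OS)/√(π² + ln²(OS)) with OS = 0.100.
−ln 0.100 = 2.303, so ζ = 2.303/√(π² + 5.302) = 0.591.
Then ω_n = 4/(ζ t_s) = 4/(0.591 × 3.10) = 2.18 rad/s.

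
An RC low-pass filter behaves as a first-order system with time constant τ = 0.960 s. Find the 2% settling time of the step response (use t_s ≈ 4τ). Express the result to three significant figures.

t_s ≈ 4τ = 3.84 s.

t_s ≈ 3.84 s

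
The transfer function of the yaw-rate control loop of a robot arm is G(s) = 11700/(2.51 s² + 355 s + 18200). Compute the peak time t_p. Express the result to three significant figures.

Dividing through by 2.51: denominator becomes s² + 141.4 s + 7251.
So ω_n = √7251 = 85.2 rad/s and ζ = 141.4/(2·85.2) = 0.830.
The damped frequency ω_d = ω_n√(1−ζ²) = 47.4 rad/s. t_p = π/ω_d = 0.0662 s.

t_p ≈ 0.0662 s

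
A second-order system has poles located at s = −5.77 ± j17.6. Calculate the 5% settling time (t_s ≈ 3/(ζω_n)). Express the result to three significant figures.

For poles at −σ ± jω_d, ζω_n = σ = 5.77, so t_s ≈ 3/σ = 0.520 s.

t_s ≈ 0.520 s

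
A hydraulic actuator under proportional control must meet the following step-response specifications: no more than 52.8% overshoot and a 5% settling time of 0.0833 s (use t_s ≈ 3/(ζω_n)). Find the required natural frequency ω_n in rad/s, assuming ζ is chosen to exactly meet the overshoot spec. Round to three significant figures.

ω_n ≈ 181 rad/s

From %OS = 100·exp(−πζ/√(1−ζ²)), invert to get ζ = −ln(OS)/√(π² + ln²(OS)) with OS = 0.528.
−ln 0.528 = 0.6387, so ζ = 0.6387/√(π² + 0.4079) = 0.199.
From t_s ≈ 3/(ζω_n): ω_n = 3/(ζ·t_s) = 3/(0.199·0.0833) = 181 rad/s.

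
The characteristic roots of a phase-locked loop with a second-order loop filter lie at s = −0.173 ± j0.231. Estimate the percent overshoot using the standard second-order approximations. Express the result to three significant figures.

%OS ≈ 9.51%

|pole| = ω_n = √(0.173² + 0.231²) = 0.289 rad/s; ζ = cos θ = σ/ω_n = 0.599.
%OS = 100 e^{−πζ/√(1−ζ²)} with ζ = 0.599 gives 9.51%.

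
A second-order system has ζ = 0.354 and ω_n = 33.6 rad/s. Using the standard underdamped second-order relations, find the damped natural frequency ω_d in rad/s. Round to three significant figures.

ω_d ≈ 31.4 rad/s

ω_d = ω_n√(1−ζ²) = 33.6·√0.875 = 31.4 rad/s.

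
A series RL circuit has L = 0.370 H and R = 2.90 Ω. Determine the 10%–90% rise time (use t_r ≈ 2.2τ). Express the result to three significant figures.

t_r ≈ 0.281 s

τ = L/R = 0.370/2.90 = 0.128 s.
t_r ≈ 2.2τ = 0.281 s.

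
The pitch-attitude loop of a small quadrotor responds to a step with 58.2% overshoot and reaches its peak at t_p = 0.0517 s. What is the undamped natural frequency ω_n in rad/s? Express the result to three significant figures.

ω_n ≈ 61.7 rad/s

From the overshoot, ζ = −ln(OS)/√(π²+ln²(OS)) = 0.170.
t_p = π/ω_d ⇒ ω_d = 60.8 rad/s; then ω_n = ω_d/√(1−ζ²) = 61.7 rad/s.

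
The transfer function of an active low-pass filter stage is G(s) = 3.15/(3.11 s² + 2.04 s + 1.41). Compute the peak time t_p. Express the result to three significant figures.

Dividing through by 3.11: denominator becomes s² + 0.6559 s + 0.4534.
So ω_n = √0.4534 = 0.673 rad/s and ζ = 0.6559/(2·0.673) = 0.487.
ω_d = 0.673·√(1 − 0.487²) = 0.588 rad/s. t_p = π/ω_d = 5.34 s.

t_p ≈ 5.34 s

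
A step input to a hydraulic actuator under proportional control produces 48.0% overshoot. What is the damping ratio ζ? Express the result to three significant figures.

ζ ≈ 0.228

ζ = −ln(OS)/√(π² + (ln OS)²). With OS = 0.480, ln OS = −0.7340 and ζ = 0.7340/3.226 = 0.228.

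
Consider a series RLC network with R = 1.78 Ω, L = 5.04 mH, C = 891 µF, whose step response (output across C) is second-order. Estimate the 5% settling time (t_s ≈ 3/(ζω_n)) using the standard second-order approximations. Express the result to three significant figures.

For a series RLC circuit (capacitor voltage as output), ω_n = 1/√(LC) = 1/√(5.04 mH · 891 µF) = 472 rad/s.
ζ = (R/2)·√(C/L) = (1.78/2)·√(891 µF/5.04 mH) = 0.374.
t_s ≈ 3/(ζω_n) = 0.0170 s.

t_s ≈ 0.0170 s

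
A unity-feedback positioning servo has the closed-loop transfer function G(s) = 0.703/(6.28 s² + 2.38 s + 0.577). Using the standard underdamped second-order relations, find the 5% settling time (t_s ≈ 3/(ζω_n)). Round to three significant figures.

Dividing through by 6.28: denominator becomes s² + 0.3790 s + 0.09188.
So ω_n = √0.09188 = 0.303 rad/s and ζ = 0.3790/(2·0.303) = 0.625.
t_s ≈ 3/(ζω_n) = 15.8 s.

t_s ≈ 15.8 s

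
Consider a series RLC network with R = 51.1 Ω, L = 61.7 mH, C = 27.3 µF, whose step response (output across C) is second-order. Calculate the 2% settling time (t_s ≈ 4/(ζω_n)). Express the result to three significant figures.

For a series RLC circuit (capacitor voltage as output), ω_n = 1/√(LC) = 1/√(61.7 mH · 27.3 µF) = 771 rad/s.
ζ = (R/2)·√(C/L) = (51.1/2)·√(27.3 µF/61.7 mH) = 0.537.
t_s ≈ 4/(ζω_n) = 0.00966 s.

t_s ≈ 0.00966 s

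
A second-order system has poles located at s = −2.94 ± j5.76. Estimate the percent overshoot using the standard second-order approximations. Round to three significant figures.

%OS ≈ 20.1%

The poles are at −σ ± jω_d with σ = 2.94 and ω_d = 5.76, so ω_n = √(σ²+ω_d²) = 6.47 rad/s and ζ = σ/ω_n = 0.455.
%OS = 100 e^{−πζ/√(1−ζ²)} with ζ = 0.455 gives 20.1%.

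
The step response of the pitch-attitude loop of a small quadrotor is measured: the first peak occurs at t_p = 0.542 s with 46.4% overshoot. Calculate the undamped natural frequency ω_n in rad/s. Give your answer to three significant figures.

ω_n ≈ 5.97 rad/s

ζ from %OS: ζ = |ln 0.464|/√(π²+ln²0.464) = 0.237.
From t_p = π/ω_d, ω_d = π/0.542 = 5.80 rad/s, so ω_n = ω_d/√(1−ζ²) = 5.97 rad/s.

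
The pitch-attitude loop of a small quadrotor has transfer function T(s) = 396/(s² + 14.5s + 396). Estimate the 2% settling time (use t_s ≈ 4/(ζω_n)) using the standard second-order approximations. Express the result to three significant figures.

t_s ≈ 0.552 s

Matching coefficients with s² + 2ζω_n s + ω_n² gives ω_n² = 396 ⇒ ω_n = 19.9 rad/s, and ζ = 14.5/(2ω_n) = 0.364.
t_s ≈ 4/(ζω_n) = 4/(0.364·19.9) = 0.552 s.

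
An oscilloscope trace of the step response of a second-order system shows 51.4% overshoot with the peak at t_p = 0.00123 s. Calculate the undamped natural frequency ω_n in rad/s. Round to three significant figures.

From the overshoot, ζ = −ln(OS)/√(π²+ln²(OS)) = 0.207.
t_p = π/ω_d ⇒ ω_d = 2550 rad/s; then ω_n = ω_d/√(1−ζ²) = 2610 rad/s.

ω_n ≈ 2610 rad/s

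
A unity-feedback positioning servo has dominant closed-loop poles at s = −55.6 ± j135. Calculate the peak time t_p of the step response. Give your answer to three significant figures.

t_p = π/ω_d with ω_d = 135 (the imaginary part), so t_p = 0.0233 s.

t_p ≈ 0.0233 s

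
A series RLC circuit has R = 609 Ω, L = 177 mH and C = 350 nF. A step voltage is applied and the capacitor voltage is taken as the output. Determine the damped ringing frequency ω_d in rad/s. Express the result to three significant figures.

ω_d ≈ 3630 rad/s

For a series RLC circuit (capacitor voltage as output), ω_n = 1/√(LC) = 1/√(177 mH · 350 nF) = 4020 rad/s.
ζ = (R/2)·√(C/L) = (609/2)·√(350 nF/177 mH) = 0.428.
The damped frequency ω_d = ω_n√(1−ζ²) = 3630 rad/s.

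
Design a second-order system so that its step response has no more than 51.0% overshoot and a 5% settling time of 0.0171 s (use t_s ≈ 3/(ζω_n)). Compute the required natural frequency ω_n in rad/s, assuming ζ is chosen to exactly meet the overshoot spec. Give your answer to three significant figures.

From %OS = 100·exp(−πζ/√(1−ζ²)), invert to get ζ = −ln(OS)/√(π² + ln²(OS)) with OS = 0.510.
−ln 0.510 = 0.6733, so ζ = 0.6733/√(π² + 0.4534) = 0.210.
From t_s ≈ 3/(ζω_n): ω_n = 3/(ζ·t_s) = 3/(0.210·0.0171) = 837 rad/s.

ω_n ≈ 837 rad/s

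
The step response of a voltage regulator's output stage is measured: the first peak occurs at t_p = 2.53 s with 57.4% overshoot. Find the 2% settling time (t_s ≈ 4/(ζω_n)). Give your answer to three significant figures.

The overshoot fixes ζ = −ln(OS)/√(π²+ln²(OS)) = 0.174.
From t_p = π/ω_d, ω_d = π/2.53 = 1.24 rad/s, so ω_n = ω_d/√(1−ζ²) = 1.26 rad/s.
t_s ≈ 4/(ζω_n) = 4/(0.174·1.26) = 18.2 s.

t_s ≈ 18.2 s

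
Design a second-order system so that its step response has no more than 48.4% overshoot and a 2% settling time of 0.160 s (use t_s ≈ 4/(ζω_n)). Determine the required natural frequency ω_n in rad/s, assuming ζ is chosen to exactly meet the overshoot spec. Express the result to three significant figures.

ω_n ≈ 111 rad/s

ζ = −ln(OS)/√(π² + (ln OS)²). With OS = 0.484, ln OS = −0.7257 and ζ = 0.7257/3.224 = 0.225.
Then ω_n = 4/(ζ t_s) = 4/(0.225 × 0.160) = 111 rad/s.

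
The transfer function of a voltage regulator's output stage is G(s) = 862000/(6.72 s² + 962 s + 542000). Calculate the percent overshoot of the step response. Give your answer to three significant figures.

%OS ≈ 44.1%

Dividing through by 6.72: denominator becomes s² + 143.2 s + 80650.
So ω_n = √80650 = 284 rad/s and ζ = 143.2/(2·284) = 0.252.
Overshoot: exp(−π·0.252/√(1−0.252²)) = 0.441, i.e. 44.1%.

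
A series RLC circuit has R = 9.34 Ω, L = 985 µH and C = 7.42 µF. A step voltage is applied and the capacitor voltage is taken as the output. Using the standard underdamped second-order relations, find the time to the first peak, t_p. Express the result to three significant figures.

For a series RLC circuit (capacitor voltage as output), ω_n = 1/√(LC) = 1/√(985 µH · 7.42 µF) = 11700 rad/s.
ζ = (R/2)·√(C/L) = (9.34/2)·√(7.42 µF/985 µH) = 0.405.
ω_d = 11700·√(1 − 0.405²) = 10700 rad/s. t_p = π/ω_d = 0.000294 s.

t_p ≈ 0.000294 s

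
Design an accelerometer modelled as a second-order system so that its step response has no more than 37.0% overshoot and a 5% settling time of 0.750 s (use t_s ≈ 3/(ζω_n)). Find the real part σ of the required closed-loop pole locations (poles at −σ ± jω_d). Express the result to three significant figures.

σ ≈ 4.00

The settling-time spec alone fixes σ = ζω_n = 3/t_s = 3/0.750 = 4.00.
(Overshoot then fixes ζ = 0.302 and hence ω_d = σ·√(1−ζ²)/ζ = 12.6 rad/s.)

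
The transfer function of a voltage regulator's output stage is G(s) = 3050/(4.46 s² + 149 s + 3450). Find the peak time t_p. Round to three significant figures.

Dividing through by 4.46: denominator becomes s² + 33.41 s + 773.5.
So ω_n = √773.5 = 27.8 rad/s and ζ = 33.41/(2·27.8) = 0.601.
ω_d = ω_n√(1−ζ²) = 22.2 rad/s. t_p = π/ω_d = 0.141 s.

t_p ≈ 0.141 s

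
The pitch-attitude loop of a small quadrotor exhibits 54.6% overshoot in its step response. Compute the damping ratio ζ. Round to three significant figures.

ζ ≈ 0.189

ζ = −ln(OS)/√(π² + (ln OS)²). With OS = 0.546, ln OS = −0.6051 and ζ = 0.6051/3.199 = 0.189.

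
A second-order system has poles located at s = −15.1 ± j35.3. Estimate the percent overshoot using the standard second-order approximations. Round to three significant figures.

%OS ≈ 26.1%

|pole| = ω_n = √(15.1² + 35.3²) = 38.4 rad/s; ζ = cos θ = σ/ω_n = 0.393.
Overshoot: exp(−π·0.393/√(1−0.393²)) = 0.261, i.e. 26.1%.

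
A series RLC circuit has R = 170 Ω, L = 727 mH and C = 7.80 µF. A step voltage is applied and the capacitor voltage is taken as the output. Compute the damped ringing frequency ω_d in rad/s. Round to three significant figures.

For a series RLC circuit (capacitor voltage as output), ω_n = 1/√(LC) = 1/√(727 mH · 7.80 µF) = 420 rad/s.
ζ = (R/2)·√(C/L) = (170/2)·√(7.80 µF/727 mH) = 0.278.
ω_d = 420·√(1 − 0.278²) = 403 rad/s.

ω_d ≈ 403 rad/s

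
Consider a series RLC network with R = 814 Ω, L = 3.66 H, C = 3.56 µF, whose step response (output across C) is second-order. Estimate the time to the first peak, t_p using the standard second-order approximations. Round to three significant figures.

For a series RLC circuit (capacitor voltage as output), ω_n = 1/√(LC) = 1/√(3.66 H · 3.56 µF) = 277 rad/s.
ζ = (R/2)·√(C/L) = (814/2)·√(3.56 µF/3.66 H) = 0.401.
ω_d = ω_n√(1−ζ²) = 254 rad/s. t_p = π/ω_d = 0.0124 s.

t_p ≈ 0.0124 s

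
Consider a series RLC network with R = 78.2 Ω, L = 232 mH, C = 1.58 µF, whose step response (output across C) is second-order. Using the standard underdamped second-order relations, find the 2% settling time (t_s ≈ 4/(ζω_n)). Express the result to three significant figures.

t_s ≈ 0.0237 s

For a series RLC circuit (capacitor voltage as output), ω_n = 1/√(LC) = 1/√(232 mH · 1.58 µF) = 1650 rad/s.
ζ = (R/2)·√(C/L) = (78.2/2)·√(1.58 µF/232 mH) = 0.102.
t_s ≈ 4/(ζω_n) = 0.0237 s.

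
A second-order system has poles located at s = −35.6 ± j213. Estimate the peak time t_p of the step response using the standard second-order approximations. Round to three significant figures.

t_p = π/ω_d with ω_d = 213 (the imaginary part), so t_p = 0.0147 s.

t_p ≈ 0.0147 s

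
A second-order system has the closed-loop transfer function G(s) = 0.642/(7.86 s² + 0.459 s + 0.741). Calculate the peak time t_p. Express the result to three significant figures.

Dividing through by 7.86: denominator becomes s² + 0.05840 s + 0.09427.
So ω_n = √0.09427 = 0.307 rad/s and ζ = 0.05840/(2·0.307) = 0.0951.
The damped frequency ω_d = ω_n√(1−ζ²) = 0.306 rad/s. t_p = π/ω_d = 10.3 s.

t_p ≈ 10.3 s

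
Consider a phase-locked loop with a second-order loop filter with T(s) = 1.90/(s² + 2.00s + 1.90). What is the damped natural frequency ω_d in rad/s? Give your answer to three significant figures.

ω_d ≈ 0.949 rad/s

Matching coefficients with s² + 2ζω_n s + ω_n² gives ω_n² = 1.90 ⇒ ω_n = 1.38 rad/s, and ζ = 2.00/(2ω_n) = 0.725.
The damped frequency ω_d = ω_n√(1−ζ²) = 0.949 rad/s.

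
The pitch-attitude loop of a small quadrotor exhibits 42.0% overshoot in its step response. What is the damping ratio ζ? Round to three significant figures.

ζ ≈ 0.266

From %OS = 100·exp(−πζ/√(1−ζ²)), invert to get ζ = −ln(OS)/√(π² + ln²(OS)) with OS = 0.420.
−ln 0.420 = 0.8675, so ζ = 0.8675/√(π² + 0.7526) = 0.266.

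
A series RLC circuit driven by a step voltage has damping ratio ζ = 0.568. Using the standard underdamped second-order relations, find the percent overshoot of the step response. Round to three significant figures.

%OS ≈ 11.4%

For an underdamped second-order system, %OS = 100·exp(−πζ/√(1−ζ²)).
πζ/√(1−ζ²) = π·0.568/√(1−0.323) = 2.168, so %OS = 100·e^(−2.168) = 11.4%.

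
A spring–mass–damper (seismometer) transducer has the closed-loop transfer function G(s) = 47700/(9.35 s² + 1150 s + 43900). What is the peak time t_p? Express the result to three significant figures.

Dividing through by 9.35: denominator becomes s² + 123.0 s + 4695.
So ω_n = √4695 = 68.5 rad/s and ζ = 123.0/(2·68.5) = 0.897.
ω_d = 68.5·√(1 − 0.897²) = 30.2 rad/s. t_p = π/ω_d = 0.104 s.

t_p ≈ 0.104 s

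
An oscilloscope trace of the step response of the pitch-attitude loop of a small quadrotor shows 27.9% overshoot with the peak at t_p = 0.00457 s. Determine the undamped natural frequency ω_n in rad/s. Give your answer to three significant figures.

ζ from %OS: ζ = |ln 0.279|/√(π²+ln²0.279) = 0.376.
From t_p = π/ω_d, ω_d = π/0.00457 = 687 rad/s, so ω_n = ω_d/√(1−ζ²) = 742 rad/s.

ω_n ≈ 742 rad/s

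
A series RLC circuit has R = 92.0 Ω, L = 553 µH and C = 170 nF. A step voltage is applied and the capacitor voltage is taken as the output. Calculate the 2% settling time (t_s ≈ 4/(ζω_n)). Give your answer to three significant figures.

t_s ≈ 0.0000481 s

For a series RLC circuit (capacitor voltage as output), ω_n = 1/√(LC) = 1/√(553 µH · 170 nF) = 103000 rad/s.
ζ = (R/2)·√(C/L) = (92.0/2)·√(170 nF/553 µH) = 0.807.
t_s ≈ 4/(ζω_n) = 0.0000481 s.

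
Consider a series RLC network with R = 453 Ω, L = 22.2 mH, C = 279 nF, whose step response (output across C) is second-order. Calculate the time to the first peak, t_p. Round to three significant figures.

For a series RLC circuit (capacitor voltage as output), ω_n = 1/√(LC) = 1/√(22.2 mH · 279 nF) = 12700 rad/s.
ζ = (R/2)·√(C/L) = (453/2)·√(279 nF/22.2 mH) = 0.803.
The damped frequency ω_d = ω_n√(1−ζ²) = 7570 rad/s. t_p = π/ω_d = 0.000415 s.

t_p ≈ 0.000415 s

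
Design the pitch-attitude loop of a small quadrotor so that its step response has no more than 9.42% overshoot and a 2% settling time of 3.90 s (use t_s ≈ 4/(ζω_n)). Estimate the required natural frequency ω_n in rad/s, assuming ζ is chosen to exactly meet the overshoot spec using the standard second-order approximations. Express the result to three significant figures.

Inverting the overshoot relation: ζ = |ln 0.0942|/√(π² + ln²0.0942) = 0.601.
From t_s ≈ 4/(ζω_n): ω_n = 4/(ζ·t_s) = 4/(0.601·3.90) = 1.71 rad/s.

ω_n ≈ 1.71 rad/s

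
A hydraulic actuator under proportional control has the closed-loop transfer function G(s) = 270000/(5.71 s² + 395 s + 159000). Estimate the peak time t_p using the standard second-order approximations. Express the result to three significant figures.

Dividing through by 5.71: denominator becomes s² + 69.18 s + 27850.
So ω_n = √27850 = 167 rad/s and ζ = 69.18/(2·167) = 0.207.
The damped frequency ω_d = ω_n√(1−ζ²) = 163 rad/s. t_p = π/ω_d = 0.0192 s.

t_p ≈ 0.0192 s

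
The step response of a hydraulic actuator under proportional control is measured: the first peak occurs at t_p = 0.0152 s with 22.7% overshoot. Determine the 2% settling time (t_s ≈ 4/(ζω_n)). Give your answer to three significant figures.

t_s ≈ 0.0410 s

The overshoot fixes ζ = −ln(OS)/√(π²+ln²(OS)) = 0.427.
From t_p = π/ω_d, ω_d = π/0.0152 = 207 rad/s, so ω_n = ω_d/√(1−ζ²) = 229 rad/s.
t_s ≈ 4/(ζω_n) = 4/(0.427·229) = 0.0410 s.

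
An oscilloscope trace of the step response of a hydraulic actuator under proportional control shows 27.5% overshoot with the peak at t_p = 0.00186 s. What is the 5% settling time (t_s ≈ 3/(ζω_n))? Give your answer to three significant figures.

ζ from %OS: ζ = |ln 0.275|/√(π²+ln²0.275) = 0.380.
t_p = π/ω_d ⇒ ω_d = 1690 rad/s; then ω_n = ω_d/√(1−ζ²) = 1830 rad/s.
t_s ≈ 3/(ζω_n) = 3/(0.380·1830) = 0.00432 s.

t_s ≈ 0.00432 s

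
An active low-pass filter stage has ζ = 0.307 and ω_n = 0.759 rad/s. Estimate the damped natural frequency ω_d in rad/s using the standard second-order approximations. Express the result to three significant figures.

ω_d = ω_n√(1−ζ²) = 0.759·√0.906 = 0.722 rad/s.

ω_d ≈ 0.722 rad/s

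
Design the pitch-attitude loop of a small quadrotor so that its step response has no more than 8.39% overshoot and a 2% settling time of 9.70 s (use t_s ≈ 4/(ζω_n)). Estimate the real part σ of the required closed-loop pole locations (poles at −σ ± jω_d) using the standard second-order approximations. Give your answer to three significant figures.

The settling-time spec alone fixes σ = ζω_n = 4/t_s = 4/9.70 = 0.412.
(Overshoot then fixes ζ = 0.619 and hence ω_d = σ·√(1−ζ²)/ζ = 0.523 rad/s.)

σ ≈ 0.412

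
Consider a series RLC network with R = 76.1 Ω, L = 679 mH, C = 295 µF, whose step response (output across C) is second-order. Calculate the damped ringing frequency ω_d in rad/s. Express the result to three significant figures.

For a series RLC circuit (capacitor voltage as output), ω_n = 1/√(LC) = 1/√(679 mH · 295 µF) = 70.7 rad/s.
ζ = (R/2)·√(C/L) = (76.1/2)·√(295 µF/679 mH) = 0.793.
ω_d = 70.7·√(1 − 0.793²) = 43.0 rad/s.

ω_d ≈ 43.0 rad/s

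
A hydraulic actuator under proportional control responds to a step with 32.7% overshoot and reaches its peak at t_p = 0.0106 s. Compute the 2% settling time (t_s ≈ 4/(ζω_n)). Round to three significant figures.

From the overshoot, ζ = −ln(OS)/√(π²+ln²(OS)) = 0.335.
t_p = π/ω_d ⇒ ω_d = 296 rad/s; then ω_n = ω_d/√(1−ζ²) = 315 rad/s.
t_s ≈ 4/(ζω_n) = 4/(0.335·315) = 0.0379 s.

t_s ≈ 0.0379 s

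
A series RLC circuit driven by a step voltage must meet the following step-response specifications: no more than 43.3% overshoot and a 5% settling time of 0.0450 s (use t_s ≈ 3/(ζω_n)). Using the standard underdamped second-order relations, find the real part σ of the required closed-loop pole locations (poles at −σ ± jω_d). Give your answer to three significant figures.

The settling-time spec alone fixes σ = ζω_n = 3/t_s = 3/0.0450 = 66.7.
(Overshoot then fixes ζ = 0.257 and hence ω_d = σ·√(1−ζ²)/ζ = 250 rad/s.)

σ ≈ 66.7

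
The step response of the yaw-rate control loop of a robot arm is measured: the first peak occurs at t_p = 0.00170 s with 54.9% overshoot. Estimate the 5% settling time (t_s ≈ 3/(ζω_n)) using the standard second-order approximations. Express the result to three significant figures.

t_s ≈ 0.00850 s

ζ from %OS: ζ = |ln 0.549|/√(π²+ln²0.549) = 0.187.
t_p = π/ω_d ⇒ ω_d = 1850 rad/s; then ω_n = ω_d/√(1−ζ²) = 1880 rad/s.
t_s ≈ 3/(ζω_n) = 3/(0.187·1880) = 0.00850 s.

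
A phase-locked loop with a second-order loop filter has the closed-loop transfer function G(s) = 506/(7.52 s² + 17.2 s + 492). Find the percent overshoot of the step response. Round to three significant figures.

Dividing through by 7.52: denominator becomes s² + 2.287 s + 65.43.
So ω_n = √65.43 = 8.09 rad/s and ζ = 2.287/(2·8.09) = 0.141.
Overshoot: exp(−π·0.141/√(1−0.141²)) = 0.638, i.e. 63.8%.

%OS ≈ 63.8%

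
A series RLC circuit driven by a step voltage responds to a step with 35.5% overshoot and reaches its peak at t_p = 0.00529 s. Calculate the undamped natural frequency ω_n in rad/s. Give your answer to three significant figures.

From the overshoot, ζ = −ln(OS)/√(π²+ln²(OS)) = 0.313.
From t_p = π/ω_d, ω_d = π/0.00529 = 594 rad/s, so ω_n = ω_d/√(1−ζ²) = 625 rad/s.

ω_n ≈ 625 rad/s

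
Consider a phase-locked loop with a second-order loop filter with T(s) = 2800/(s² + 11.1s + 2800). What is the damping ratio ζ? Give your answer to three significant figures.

ζ ≈ 0.105

ω_n = √2800 = 52.9 rad/s; ζ = 11.1/(2·52.9) = 0.105.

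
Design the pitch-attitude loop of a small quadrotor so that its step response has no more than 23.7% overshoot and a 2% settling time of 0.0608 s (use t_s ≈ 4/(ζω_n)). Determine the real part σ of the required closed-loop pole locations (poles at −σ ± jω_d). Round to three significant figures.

The settling-time spec alone fixes σ = ζω_n = 4/t_s = 4/0.0608 = 65.8.
(Overshoot then fixes ζ = 0.417 and hence ω_d = σ·√(1−ζ²)/ζ = 144 rad/s.)

σ ≈ 65.8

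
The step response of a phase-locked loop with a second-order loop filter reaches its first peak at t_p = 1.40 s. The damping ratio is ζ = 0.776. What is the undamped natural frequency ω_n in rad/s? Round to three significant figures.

ω_n ≈ 3.56 rad/s

Peak time t_p = π/ω_d, so ω_d = π/t_p = π/1.40 = 2.24 rad/s.
ω_n = ω_d/√(1−ζ²) = 2.24/√0.398 = 3.56 rad/s.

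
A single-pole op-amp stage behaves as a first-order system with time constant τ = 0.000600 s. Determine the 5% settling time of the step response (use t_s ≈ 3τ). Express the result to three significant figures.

t_s ≈ 3τ = 0.00180 s.

t_s ≈ 0.00180 s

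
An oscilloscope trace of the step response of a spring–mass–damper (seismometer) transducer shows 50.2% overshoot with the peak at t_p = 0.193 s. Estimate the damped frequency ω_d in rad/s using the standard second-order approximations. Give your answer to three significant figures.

t_p = π/ω_d, so ω_d = π/0.193 = 16.3 rad/s.

ω_d ≈ 16.3 rad/s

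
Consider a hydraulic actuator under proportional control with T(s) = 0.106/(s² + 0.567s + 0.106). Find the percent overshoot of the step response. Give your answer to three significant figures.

ω_n = √0.106 = 0.326 rad/s; ζ = 0.567/(2·0.326) = 0.871.
%OS = 100·exp(−πζ/√(1−ζ²)) = 0.384%.

%OS ≈ 0.384%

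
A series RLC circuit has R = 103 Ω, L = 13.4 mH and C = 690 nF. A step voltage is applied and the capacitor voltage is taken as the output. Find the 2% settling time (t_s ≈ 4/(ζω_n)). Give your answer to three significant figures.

For a series RLC circuit (capacitor voltage as output), ω_n = 1/√(LC) = 1/√(13.4 mH · 690 nF) = 10400 rad/s.
ζ = (R/2)·√(C/L) = (103/2)·√(690 nF/13.4 mH) = 0.370.
t_s ≈ 4/(ζω_n) = 0.00104 s.

t_s ≈ 0.00104 s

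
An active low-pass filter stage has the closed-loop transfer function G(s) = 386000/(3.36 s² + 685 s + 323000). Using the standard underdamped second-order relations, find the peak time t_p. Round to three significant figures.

t_p ≈ 0.0107 s

Dividing through by 3.36: denominator becomes s² + 203.9 s + 96130.
So ω_n = √96130 = 310 rad/s and ζ = 203.9/(2·310) = 0.329.
ω_d = ω_n√(1−ζ²) = 293 rad/s. t_p = π/ω_d = 0.0107 s.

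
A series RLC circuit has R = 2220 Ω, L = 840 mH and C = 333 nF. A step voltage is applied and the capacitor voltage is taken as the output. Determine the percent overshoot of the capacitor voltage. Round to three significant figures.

%OS ≈ 4.64%

For a series RLC circuit (capacitor voltage as output), ω_n = 1/√(LC) = 1/√(840 mH · 333 nF) = 1890 rad/s.
ζ = (R/2)·√(C/L) = (2220/2)·√(333 nF/840 mH) = 0.699.
%OS = 100 e^{−πζ/√(1−ζ²)} with ζ = 0.699 gives 4.64%.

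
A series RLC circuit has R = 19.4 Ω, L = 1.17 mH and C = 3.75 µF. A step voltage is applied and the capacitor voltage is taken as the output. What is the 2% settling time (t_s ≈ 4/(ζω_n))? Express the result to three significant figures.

For a series RLC circuit (capacitor voltage as output), ω_n = 1/√(LC) = 1/√(1.17 mH · 3.75 µF) = 15100 rad/s.
ζ = (R/2)·√(C/L) = (19.4/2)·√(3.75 µF/1.17 mH) = 0.549.
t_s ≈ 4/(ζω_n) = 0.000482 s.

t_s ≈ 0.000482 s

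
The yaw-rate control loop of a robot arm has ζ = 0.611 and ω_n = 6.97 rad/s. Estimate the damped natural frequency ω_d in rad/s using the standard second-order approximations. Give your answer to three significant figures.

ω_d ≈ 5.52 rad/s

ω_d = ω_n√(1−ζ²) = 6.97·√0.627 = 5.52 rad/s.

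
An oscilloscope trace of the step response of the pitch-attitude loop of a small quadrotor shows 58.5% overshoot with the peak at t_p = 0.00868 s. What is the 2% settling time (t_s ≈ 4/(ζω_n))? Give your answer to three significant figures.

From the overshoot, ζ = −ln(OS)/√(π²+ln²(OS)) = 0.168.
From t_p = π/ω_d, ω_d = π/0.00868 = 362 rad/s, so ω_n = ω_d/√(1−ζ²) = 367 rad/s.
t_s ≈ 4/(ζω_n) = 4/(0.168·367) = 0.0648 s.

t_s ≈ 0.0648 s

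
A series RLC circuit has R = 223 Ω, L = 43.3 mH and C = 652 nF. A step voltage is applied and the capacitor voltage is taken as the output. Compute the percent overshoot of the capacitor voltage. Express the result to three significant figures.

For a series RLC circuit (capacitor voltage as output), ω_n = 1/√(LC) = 1/√(43.3 mH · 652 nF) = 5950 rad/s.
ζ = (R/2)·√(C/L) = (223/2)·√(652 nF/43.3 mH) = 0.433.
%OS = 100 e^{−πζ/√(1−ζ²)} with ζ = 0.433 gives 22.1%.

%OS ≈ 22.1%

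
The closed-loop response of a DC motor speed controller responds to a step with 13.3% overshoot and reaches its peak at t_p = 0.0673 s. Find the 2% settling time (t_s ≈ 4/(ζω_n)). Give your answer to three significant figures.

From the overshoot, ζ = −ln(OS)/√(π²+ln²(OS)) = 0.540.
From t_p = π/ω_d, ω_d = π/0.0673 = 46.7 rad/s, so ω_n = ω_d/√(1−ζ²) = 55.5 rad/s.
t_s ≈ 4/(ζω_n) = 4/(0.540·55.5) = 0.133 s.

t_s ≈ 0.133 s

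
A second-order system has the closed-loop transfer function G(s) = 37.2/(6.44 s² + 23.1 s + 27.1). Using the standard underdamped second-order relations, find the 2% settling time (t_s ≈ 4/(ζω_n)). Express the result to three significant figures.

Dividing through by 6.44: denominator becomes s² + 3.587 s + 4.208.
So ω_n = √4.208 = 2.05 rad/s and ζ = 3.587/(2·2.05) = 0.874.
t_s ≈ 4/(ζω_n) = 2.23 s.

t_s ≈ 2.23 s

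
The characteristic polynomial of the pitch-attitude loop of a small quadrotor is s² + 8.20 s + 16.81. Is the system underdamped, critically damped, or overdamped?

critically damped

a² − 4b = 8.20² − 4·16.81 = 0 (repeated real root); the system is critically damped.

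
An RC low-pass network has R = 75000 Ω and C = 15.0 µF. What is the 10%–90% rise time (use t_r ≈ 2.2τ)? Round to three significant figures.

τ = RC = 75000 × 15.0 µF = 1.12 s.
t_r ≈ 2.2τ = 2.48 s.

t_r ≈ 2.48 s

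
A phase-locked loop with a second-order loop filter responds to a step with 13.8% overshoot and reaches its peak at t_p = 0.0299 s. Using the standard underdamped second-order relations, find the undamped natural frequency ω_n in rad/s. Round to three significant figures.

ω_n ≈ 124 rad/s

ζ from %OS: ζ = |ln 0.138|/√(π²+ln²0.138) = 0.533.
From t_p = π/ω_d, ω_d = π/0.0299 = 105 rad/s, so ω_n = ω_d/√(1−ζ²) = 124 rad/s.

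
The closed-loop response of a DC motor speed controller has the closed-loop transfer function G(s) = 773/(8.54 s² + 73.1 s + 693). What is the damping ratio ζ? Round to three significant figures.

ζ ≈ 0.475

Dividing through by 8.54: denominator becomes s² + 8.560 s + 81.15.
So ω_n = √81.15 = 9.01 rad/s and ζ = 8.560/(2·9.01) = 0.475.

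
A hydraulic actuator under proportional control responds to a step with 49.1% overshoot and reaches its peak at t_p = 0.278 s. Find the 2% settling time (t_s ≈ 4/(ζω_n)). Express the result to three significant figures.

t_s ≈ 1.56 s

The overshoot fixes ζ = −ln(OS)/√(π²+ln²(OS)) = 0.221.
From t_p = π/ω_d, ω_d = π/0.278 = 11.3 rad/s, so ω_n = ω_d/√(1−ζ²) = 11.6 rad/s.
t_s ≈ 4/(ζω_n) = 4/(0.221·11.6) = 1.56 s.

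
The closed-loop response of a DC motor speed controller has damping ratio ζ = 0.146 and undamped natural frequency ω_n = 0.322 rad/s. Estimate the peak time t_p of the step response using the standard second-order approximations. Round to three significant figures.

The damped frequency is ω_d = ω_n√(1−ζ²) = 0.322·√(1−0.0213) = 0.319 rad/s.
Peak time t_p = π/ω_d = π/0.319 = 9.86 s.

t_p ≈ 9.86 s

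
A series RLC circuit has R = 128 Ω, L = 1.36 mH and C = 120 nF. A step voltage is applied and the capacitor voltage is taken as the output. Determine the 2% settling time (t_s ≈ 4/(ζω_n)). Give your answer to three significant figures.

For a series RLC circuit (capacitor voltage as output), ω_n = 1/√(LC) = 1/√(1.36 mH · 120 nF) = 78300 rad/s.
ζ = (R/2)·√(C/L) = (128/2)·√(120 nF/1.36 mH) = 0.601.
t_s ≈ 4/(ζω_n) = 0.0000850 s.

t_s ≈ 0.0000850 s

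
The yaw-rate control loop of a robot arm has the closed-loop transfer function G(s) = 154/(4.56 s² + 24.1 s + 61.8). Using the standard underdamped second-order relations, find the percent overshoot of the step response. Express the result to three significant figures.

Dividing through by 4.56: denominator becomes s² + 5.285 s + 13.55.
So ω_n = √13.55 = 3.68 rad/s and ζ = 5.285/(2·3.68) = 0.718.
%OS = 100·exp(−πζ/√(1−ζ²)) = 3.92%.

%OS ≈ 3.92%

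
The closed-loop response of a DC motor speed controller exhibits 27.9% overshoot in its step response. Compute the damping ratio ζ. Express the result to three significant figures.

ζ = −ln(OS)/√(π² + (ln OS)²). With OS = 0.279, ln OS = −1.277 and ζ = 1.277/3.391 = 0.376.

ζ ≈ 0.376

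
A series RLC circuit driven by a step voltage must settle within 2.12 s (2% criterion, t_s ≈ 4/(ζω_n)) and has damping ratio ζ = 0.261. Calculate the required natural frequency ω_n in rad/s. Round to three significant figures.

Rearranging t_s ≈ 4/(ζω_n) gives ω_n = 4/(ζ·t_s) = 4/(0.261 × 2.12) = 7.23 rad/s.

ω_n ≈ 7.23 rad/s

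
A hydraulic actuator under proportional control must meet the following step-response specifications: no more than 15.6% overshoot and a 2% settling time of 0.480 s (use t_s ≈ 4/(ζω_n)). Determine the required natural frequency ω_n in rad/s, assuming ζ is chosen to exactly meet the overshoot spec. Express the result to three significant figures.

From %OS = 100·exp(−πζ/√(1−ζ²)), invert to get ζ = −ln(OS)/√(π² + ln²(OS)) with OS = 0.156.
−ln 0.156 = 1.858, so ζ = 1.858/√(π² + 3.452) = 0.509.
From t_s ≈ 4/(ζω_n): ω_n = 4/(ζ·t_s) = 4/(0.509·0.480) = 16.4 rad/s.

ω_n ≈ 16.4 rad/s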